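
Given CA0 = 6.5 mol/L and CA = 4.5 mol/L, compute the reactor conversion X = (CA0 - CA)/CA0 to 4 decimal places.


X = (CA0 - CA) / CA0
X = (6.5 - 4.5) / 6.5
X = 2.0 / 6.5
X = 0.3077


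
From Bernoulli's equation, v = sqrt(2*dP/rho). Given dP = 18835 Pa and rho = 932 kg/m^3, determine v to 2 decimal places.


v = sqrt(2*dP/rho)
v = sqrt(2*18835/932)
v = sqrt(40.418455)
v = 6.36 m/s


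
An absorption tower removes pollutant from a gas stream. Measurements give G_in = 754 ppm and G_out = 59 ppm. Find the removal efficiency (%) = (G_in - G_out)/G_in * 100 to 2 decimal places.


Efficiency = (G_in - G_out) / G_in * 100%
Efficiency = (754 - 59) / 754 * 100
Efficiency = 695 / 754 * 100
Efficiency = 92.18%


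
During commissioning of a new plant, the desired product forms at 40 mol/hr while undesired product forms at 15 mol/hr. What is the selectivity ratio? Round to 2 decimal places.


S = desired product rate / undesired product rate
S = 40 / 15
S = 2.67


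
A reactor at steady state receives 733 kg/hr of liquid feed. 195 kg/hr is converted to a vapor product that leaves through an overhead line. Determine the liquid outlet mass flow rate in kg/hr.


Steady-state mass balance on the main outlet: F_out = F_in - F_removed
F_out = 733 - 195
F_out = 538 kg/hr


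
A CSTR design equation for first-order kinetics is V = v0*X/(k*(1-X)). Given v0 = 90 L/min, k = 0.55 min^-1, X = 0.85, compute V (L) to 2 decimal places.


V = v0 * X / (k * (1 - X))
V = 90 * 0.85 / (0.55 * (1 - 0.85))
V = 76.5 / (0.55 * 0.15)
V = 76.5 / 0.0825
V = 927.27 L


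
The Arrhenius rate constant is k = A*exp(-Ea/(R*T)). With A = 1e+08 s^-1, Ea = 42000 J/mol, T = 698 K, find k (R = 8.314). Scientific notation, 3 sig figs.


k = A * exp(-Ea/(R*T))
k = 1e+08 * exp(-42000 / (8.314 * 698))
k = 1e+08 * exp(-7.237421)
k = 7.19e+04


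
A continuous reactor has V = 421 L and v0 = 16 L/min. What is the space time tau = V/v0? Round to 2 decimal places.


tau = V / v0
tau = 421 / 16
tau = 26.31 min


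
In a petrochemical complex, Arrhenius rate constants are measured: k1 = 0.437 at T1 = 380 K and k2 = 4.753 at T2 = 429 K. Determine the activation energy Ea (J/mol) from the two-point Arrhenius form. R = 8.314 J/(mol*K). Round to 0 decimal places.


Ea = R * ln(k2/k1) / (1/T1 - 1/T2)
ln(k2/k1) = ln(4.753/0.437) = 2.3865981
1/T1 - 1/T2 = 1/380 - 1/429 = 0.000300576616
Ea = 8.314 * 2.3865981 / 0.000300576616
Ea = 66014 J/mol


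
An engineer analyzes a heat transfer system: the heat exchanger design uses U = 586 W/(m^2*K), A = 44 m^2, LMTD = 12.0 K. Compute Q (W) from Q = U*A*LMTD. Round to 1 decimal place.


Q = U * A * LMTD
Q = 586 * 44 * 12.0
Q = 309408.0 W


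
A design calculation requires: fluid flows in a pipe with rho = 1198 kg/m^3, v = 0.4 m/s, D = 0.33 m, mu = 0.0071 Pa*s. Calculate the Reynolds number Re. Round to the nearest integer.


Re = rho * v * D / mu
Re = 1198 * 0.4 * 0.33 / 0.0071
Re = 158.136 / 0.0071
Re = 22273


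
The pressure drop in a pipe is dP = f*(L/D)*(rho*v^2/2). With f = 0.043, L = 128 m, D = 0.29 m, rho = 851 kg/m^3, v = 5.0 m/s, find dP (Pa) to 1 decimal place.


dP = f * (L/D) * (rho*v^2/2)
dP = 0.043 * (128/0.29) * (851*5.0^2/2)
L/D = 441.37931034
rho*v^2/2 = 851*25.0/2 = 10637.5
dP = 0.043 * 441.37931034 * 10637.5
dP = 201892.4 Pa


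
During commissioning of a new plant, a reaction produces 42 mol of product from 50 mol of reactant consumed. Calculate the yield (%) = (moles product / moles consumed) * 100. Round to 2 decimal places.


Yield = (moles product / moles consumed) * 100%
Yield = (42 / 50) * 100
Yield = 0.84 * 100
Yield = 84.00%


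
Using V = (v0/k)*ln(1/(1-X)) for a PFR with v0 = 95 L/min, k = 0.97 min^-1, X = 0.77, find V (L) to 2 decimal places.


V = (v0/k) * ln(1/(1-X))
V = (95/0.97) * ln(1/(1-0.77))
V = 97.938144 * ln(4.347826)
V = 97.938144 * 1.469676
V = 143.94 L


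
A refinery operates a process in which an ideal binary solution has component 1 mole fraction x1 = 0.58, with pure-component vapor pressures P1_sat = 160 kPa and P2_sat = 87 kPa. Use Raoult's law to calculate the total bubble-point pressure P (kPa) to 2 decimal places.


P = x1*P1_sat + x2*P2_sat
x2 = 1 - x1 = 1 - 0.58 = 0.42
P = 0.58*160 + 0.42*87
P = 92.8 + 36.54
P = 129.34 kPa


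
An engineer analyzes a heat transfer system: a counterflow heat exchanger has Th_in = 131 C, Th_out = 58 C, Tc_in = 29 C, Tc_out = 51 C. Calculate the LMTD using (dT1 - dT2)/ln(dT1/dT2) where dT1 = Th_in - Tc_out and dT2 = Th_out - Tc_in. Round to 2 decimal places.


dT1 = Th_in - Tc_out = 131 - 51 = 80
dT2 = Th_out - Tc_in = 58 - 29 = 29
LMTD = (dT1 - dT2) / ln(dT1/dT2)
LMTD = (80 - 29) / ln(80/29)
LMTD = 50.26 K


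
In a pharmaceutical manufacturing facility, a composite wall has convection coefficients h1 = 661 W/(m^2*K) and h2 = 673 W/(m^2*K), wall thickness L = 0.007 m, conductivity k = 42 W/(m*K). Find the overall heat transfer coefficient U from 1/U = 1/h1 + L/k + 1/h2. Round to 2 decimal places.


1/U = 1/h1 + L/k + 1/h2
1/U = 1/661 + 0.007/42 + 1/673
1/U = 0.0015128593 + 0.0001666667 + 0.0014858841
1/U = 0.0031654101
U = 315.91 W/(m^2*K)


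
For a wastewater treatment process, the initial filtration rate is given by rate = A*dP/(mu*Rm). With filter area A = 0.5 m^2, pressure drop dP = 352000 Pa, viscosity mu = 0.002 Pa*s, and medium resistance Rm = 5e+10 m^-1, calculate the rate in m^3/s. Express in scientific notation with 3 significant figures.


rate = A * dP / (mu * Rm)
rate = 0.5 * 352000 / (0.002 * 5e+10)
rate = 176000.0 / 1.000e+08
rate = 1.76e-03 m^3/s


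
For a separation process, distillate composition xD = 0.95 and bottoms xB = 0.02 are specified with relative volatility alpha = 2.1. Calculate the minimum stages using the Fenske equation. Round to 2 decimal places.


N_min = ln((xD*(1-xB))/(xB*(1-xD))) / ln(alpha)
Numerator inside ln: 0.931 / 0.001 = 931.0
ln(931.0) = 6.836259
ln(alpha) = ln(2.1) = 0.741937
N_min = 6.836259 / 0.741937 = 9.21


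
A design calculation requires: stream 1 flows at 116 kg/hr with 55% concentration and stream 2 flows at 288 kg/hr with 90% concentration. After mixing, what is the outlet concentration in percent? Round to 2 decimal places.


Mass balance on solute: F1*x1 + F2*x2 = F3*x3
F3 = F1 + F2 = 116 + 288 = 404 kg/hr
x3 = (F1*x1 + F2*x2)/F3
x3 = (116*0.55 + 288*0.9) / 404
x3 = 79.95%


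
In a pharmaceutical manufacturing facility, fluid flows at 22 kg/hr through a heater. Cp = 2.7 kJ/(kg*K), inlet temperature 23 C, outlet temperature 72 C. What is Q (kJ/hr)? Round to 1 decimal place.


Q = m_dot * Cp * (T2 - T1)
Q = 22 * 2.7 * (72 - 23)
Q = 22 * 2.7 * 49
Q = 2910.6 kJ/hr


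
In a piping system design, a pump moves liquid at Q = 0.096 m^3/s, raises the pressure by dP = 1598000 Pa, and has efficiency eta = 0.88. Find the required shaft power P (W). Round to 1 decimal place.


P = Q * dP / eta
P = 0.096 * 1598000 / 0.88
P = 153408.0 / 0.88
P = 174327.3 W


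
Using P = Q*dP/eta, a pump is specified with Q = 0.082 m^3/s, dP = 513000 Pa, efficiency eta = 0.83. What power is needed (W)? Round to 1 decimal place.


P = Q * dP / eta
P = 0.082 * 513000 / 0.83
P = 42066.0 / 0.83
P = 50681.9 W


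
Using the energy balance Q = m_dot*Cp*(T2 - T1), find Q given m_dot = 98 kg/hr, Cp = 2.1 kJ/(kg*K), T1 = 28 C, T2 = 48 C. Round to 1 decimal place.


Q = m_dot * Cp * (T2 - T1)
Q = 98 * 2.1 * (48 - 28)
Q = 98 * 2.1 * 20
Q = 4116.0 kJ/hr


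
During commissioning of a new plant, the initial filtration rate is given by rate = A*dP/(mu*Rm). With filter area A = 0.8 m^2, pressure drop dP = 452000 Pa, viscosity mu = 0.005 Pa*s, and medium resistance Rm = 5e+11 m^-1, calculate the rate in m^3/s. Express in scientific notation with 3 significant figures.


rate = A * dP / (mu * Rm)
rate = 0.8 * 452000 / (0.005 * 5e+11)
rate = 361600.0 / 2.500e+09
rate = 1.45e-04 m^3/s


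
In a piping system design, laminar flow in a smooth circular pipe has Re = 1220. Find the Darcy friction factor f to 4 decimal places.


f = 64 / Re
f = 64 / 1220
f = 0.0525


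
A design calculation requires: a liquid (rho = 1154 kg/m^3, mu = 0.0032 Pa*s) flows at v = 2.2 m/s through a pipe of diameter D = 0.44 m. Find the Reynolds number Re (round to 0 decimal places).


Re = rho * v * D / mu
Re = 1154 * 2.2 * 0.44 / 0.0032
Re = 1117.072 / 0.0032
Re = 349085


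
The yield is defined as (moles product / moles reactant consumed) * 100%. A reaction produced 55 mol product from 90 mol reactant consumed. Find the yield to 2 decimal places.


Yield = (moles product / moles consumed) * 100%
Yield = (55 / 90) * 100
Yield = 0.6111 * 100
Yield = 61.11%


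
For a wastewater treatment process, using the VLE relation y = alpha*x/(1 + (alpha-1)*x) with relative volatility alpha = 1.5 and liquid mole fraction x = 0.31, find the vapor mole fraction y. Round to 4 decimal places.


y = alpha*x / (1 + (alpha-1)*x)
y = 1.5*0.31 / (1 + (1.5-1)*0.31)
y = 0.465 / (1 + 0.155)
y = 0.465 / 1.155
y = 0.4026


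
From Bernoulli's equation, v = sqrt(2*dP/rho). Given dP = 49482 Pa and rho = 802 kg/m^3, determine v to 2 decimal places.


v = sqrt(2*dP/rho)
v = sqrt(2*49482/802)
v = sqrt(123.396509)
v = 11.11 m/s


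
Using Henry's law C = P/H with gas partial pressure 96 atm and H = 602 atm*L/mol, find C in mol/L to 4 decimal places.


C = P / H
C = 96 / 602
C = 0.1595 mol/L


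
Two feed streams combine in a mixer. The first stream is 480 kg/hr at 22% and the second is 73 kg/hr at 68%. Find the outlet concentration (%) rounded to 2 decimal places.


Mass balance on solute: F1*x1 + F2*x2 = F3*x3
F3 = F1 + F2 = 480 + 73 = 553 kg/hr
x3 = (F1*x1 + F2*x2)/F3
x3 = (480*0.22 + 73*0.68) / 553
x3 = 28.07%


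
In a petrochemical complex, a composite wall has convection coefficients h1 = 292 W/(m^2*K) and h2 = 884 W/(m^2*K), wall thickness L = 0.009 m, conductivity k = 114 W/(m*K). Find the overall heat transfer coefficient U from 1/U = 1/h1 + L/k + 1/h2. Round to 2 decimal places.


1/U = 1/h1 + L/k + 1/h2
1/U = 1/292 + 0.009/114 + 1/884
1/U = 0.0034246575 + 7.89474e-05 + 0.0011312217
1/U = 0.0046348266
U = 215.76 W/(m^2*K)


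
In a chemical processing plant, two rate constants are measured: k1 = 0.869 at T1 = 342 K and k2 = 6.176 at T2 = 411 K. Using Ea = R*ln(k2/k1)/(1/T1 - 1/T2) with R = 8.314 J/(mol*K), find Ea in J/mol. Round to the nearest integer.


Ea = R * ln(k2/k1) / (1/T1 - 1/T2)
ln(k2/k1) = ln(6.176/0.869) = 1.961083
1/T1 - 1/T2 = 1/342 - 1/411 = 0.000490886584
Ea = 8.314 * 1.961083 / 0.000490886584
Ea = 33214 J/mol


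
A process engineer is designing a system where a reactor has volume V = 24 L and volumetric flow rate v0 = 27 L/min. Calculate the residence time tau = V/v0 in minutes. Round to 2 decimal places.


tau = V / v0
tau = 24 / 27
tau = 0.89 min


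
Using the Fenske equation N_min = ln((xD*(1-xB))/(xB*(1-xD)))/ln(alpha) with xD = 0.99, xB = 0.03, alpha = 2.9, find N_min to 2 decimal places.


N_min = ln((xD*(1-xB))/(xB*(1-xD))) / ln(alpha)
Numerator inside ln: 0.9603 / 0.0003 = 3201.0
ln(3201.0) = 8.071219
ln(alpha) = ln(2.9) = 1.064711
N_min = 8.071219 / 1.064711 = 7.58


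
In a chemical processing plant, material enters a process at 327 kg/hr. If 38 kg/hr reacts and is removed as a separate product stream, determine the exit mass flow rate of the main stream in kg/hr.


Steady-state mass balance on the main outlet: F_out = F_in - F_removed
F_out = 327 - 38
F_out = 289 kg/hr


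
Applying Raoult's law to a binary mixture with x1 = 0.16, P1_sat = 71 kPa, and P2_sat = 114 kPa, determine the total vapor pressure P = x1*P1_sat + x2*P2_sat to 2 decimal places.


P = x1*P1_sat + x2*P2_sat
x2 = 1 - x1 = 1 - 0.16 = 0.84
P = 0.16*71 + 0.84*114
P = 11.36 + 95.76
P = 107.12 kPa


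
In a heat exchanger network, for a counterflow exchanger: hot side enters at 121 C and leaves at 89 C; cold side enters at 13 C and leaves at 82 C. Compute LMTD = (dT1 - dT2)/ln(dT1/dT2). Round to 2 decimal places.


dT1 = Th_in - Tc_out = 121 - 82 = 39
dT2 = Th_out - Tc_in = 89 - 13 = 76
LMTD = (dT1 - dT2) / ln(dT1/dT2)
LMTD = (39 - 76) / ln(39/76)
LMTD = 55.46 K


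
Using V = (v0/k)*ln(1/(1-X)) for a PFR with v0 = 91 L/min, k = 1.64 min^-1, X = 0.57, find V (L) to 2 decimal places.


V = (v0/k) * ln(1/(1-X))
V = (91/1.64) * ln(1/(1-0.57))
V = 55.487805 * ln(2.325581)
V = 55.487805 * 0.84397
V = 46.83 L


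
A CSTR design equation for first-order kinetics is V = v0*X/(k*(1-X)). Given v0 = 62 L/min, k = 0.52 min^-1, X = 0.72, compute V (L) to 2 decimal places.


V = v0 * X / (k * (1 - X))
V = 62 * 0.72 / (0.52 * (1 - 0.72))
V = 44.64 / (0.52 * 0.28)
V = 44.64 / 0.1456
V = 306.59 L


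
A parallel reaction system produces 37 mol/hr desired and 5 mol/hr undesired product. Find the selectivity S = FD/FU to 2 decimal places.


S = desired product rate / undesired product rate
S = 37 / 5
S = 7.40


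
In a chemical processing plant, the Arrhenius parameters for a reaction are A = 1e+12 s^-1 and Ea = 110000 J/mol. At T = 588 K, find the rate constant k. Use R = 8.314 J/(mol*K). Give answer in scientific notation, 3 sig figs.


k = A * exp(-Ea/(R*T))
k = 1e+12 * exp(-110000 / (8.314 * 588))
k = 1e+12 * exp(-22.501182)
k = 1.69e+02


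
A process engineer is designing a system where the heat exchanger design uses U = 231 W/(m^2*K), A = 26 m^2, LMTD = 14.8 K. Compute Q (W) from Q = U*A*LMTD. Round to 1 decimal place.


Q = U * A * LMTD
Q = 231 * 26 * 14.8
Q = 88888.8 W


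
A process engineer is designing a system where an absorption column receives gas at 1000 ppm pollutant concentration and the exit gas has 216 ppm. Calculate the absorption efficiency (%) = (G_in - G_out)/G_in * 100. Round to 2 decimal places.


Efficiency = (G_in - G_out) / G_in * 100%
Efficiency = (1000 - 216) / 1000 * 100
Efficiency = 784 / 1000 * 100
Efficiency = 78.40%


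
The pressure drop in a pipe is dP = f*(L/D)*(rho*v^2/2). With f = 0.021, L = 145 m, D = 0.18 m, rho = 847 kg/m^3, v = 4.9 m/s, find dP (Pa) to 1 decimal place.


dP = f * (L/D) * (rho*v^2/2)
dP = 0.021 * (145/0.18) * (847*4.9^2/2)
L/D = 805.55555556
rho*v^2/2 = 847*24.01/2 = 10168.235
dP = 0.021 * 805.55555556 * 10168.235
dP = 172012.6 Pa


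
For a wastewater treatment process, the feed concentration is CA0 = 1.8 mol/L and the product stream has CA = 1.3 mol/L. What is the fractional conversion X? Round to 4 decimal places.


X = (CA0 - CA) / CA0
X = (1.8 - 1.3) / 1.8
X = 0.5 / 1.8
X = 0.2778


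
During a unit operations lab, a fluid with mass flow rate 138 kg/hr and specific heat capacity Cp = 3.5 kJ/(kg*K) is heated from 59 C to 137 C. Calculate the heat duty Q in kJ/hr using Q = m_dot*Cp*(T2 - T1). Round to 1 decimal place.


Q = m_dot * Cp * (T2 - T1)
Q = 138 * 3.5 * (137 - 59)
Q = 138 * 3.5 * 78
Q = 37674.0 kJ/hr


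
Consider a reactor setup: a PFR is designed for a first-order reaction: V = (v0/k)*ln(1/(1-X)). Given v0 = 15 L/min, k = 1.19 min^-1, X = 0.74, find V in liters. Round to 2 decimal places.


V = (v0/k) * ln(1/(1-X))
V = (15/1.19) * ln(1/(1-0.74))
V = 12.605042 * ln(3.846154)
V = 12.605042 * 1.347074
V = 16.98 L


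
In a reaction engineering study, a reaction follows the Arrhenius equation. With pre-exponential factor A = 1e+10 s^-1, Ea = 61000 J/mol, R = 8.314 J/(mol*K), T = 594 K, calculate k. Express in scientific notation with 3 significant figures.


k = A * exp(-Ea/(R*T))
k = 1e+10 * exp(-61000 / (8.314 * 594))
k = 1e+10 * exp(-12.351889)
k = 4.32e+04


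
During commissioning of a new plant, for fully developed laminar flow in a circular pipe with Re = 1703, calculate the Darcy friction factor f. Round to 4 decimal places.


f = 64 / Re
f = 64 / 1703
f = 0.0376


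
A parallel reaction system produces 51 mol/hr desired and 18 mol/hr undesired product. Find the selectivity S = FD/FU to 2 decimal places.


S = desired product rate / undesired product rate
S = 51 / 18
S = 2.83


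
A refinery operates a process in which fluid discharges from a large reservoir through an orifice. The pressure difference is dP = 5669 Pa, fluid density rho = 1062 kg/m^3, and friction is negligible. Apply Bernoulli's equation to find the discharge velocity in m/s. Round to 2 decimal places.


v = sqrt(2*dP/rho)
v = sqrt(2*5669/1062)
v = sqrt(10.676083)
v = 3.27 m/s


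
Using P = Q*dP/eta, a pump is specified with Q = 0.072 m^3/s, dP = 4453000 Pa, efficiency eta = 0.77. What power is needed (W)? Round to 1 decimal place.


P = Q * dP / eta
P = 0.072 * 4453000 / 0.77
P = 320616.0 / 0.77
P = 416384.4 W


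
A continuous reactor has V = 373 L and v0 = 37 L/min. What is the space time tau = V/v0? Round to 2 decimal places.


tau = V / v0
tau = 373 / 37
tau = 10.08 min


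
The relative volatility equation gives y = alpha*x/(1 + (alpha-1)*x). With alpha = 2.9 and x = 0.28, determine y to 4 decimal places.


y = alpha*x / (1 + (alpha-1)*x)
y = 2.9*0.28 / (1 + (2.9-1)*0.28)
y = 0.812 / (1 + 0.532)
y = 0.812 / 1.532
y = 0.5300


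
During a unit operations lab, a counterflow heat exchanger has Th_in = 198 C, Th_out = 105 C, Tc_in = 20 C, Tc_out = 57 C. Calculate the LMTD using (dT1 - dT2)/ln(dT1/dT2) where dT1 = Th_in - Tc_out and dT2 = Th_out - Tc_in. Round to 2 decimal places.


dT1 = Th_in - Tc_out = 198 - 57 = 141
dT2 = Th_out - Tc_in = 105 - 20 = 85
LMTD = (dT1 - dT2) / ln(dT1/dT2)
LMTD = (141 - 85) / ln(141/85)
LMTD = 110.65 K


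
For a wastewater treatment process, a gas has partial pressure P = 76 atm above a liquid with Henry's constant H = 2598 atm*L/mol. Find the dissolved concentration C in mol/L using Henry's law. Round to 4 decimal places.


C = P / H
C = 76 / 2598
C = 0.0293 mol/L


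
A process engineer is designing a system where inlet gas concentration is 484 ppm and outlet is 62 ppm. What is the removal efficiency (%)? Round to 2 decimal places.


Efficiency = (G_in - G_out) / G_in * 100%
Efficiency = (484 - 62) / 484 * 100
Efficiency = 422 / 484 * 100
Efficiency = 87.19%


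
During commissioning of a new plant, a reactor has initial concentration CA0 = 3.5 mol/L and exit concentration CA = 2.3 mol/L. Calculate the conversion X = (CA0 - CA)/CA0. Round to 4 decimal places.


X = (CA0 - CA) / CA0
X = (3.5 - 2.3) / 3.5
X = 1.2 / 3.5
X = 0.3429


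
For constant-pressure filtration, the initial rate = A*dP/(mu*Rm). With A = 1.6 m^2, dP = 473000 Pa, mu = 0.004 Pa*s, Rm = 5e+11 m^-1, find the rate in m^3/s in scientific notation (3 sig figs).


rate = A * dP / (mu * Rm)
rate = 1.6 * 473000 / (0.004 * 5e+11)
rate = 756800.0 / 2.000e+09
rate = 3.78e-04 m^3/s


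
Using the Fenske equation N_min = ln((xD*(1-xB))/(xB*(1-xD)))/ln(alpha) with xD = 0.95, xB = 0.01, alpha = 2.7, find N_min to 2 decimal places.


N_min = ln((xD*(1-xB))/(xB*(1-xD))) / ln(alpha)
Numerator inside ln: 0.9405 / 0.0005 = 1881.0
ln(1881.0) = 7.539559
ln(alpha) = ln(2.7) = 0.993252
N_min = 7.539559 / 0.993252 = 7.59


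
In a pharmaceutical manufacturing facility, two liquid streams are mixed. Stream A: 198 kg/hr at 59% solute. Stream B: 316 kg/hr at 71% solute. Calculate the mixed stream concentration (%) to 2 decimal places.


Mass balance on solute: F1*x1 + F2*x2 = F3*x3
F3 = F1 + F2 = 198 + 316 = 514 kg/hr
x3 = (F1*x1 + F2*x2)/F3
x3 = (198*0.59 + 316*0.71) / 514
x3 = 66.38%


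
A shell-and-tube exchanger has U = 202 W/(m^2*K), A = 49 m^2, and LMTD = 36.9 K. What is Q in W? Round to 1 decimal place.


Q = U * A * LMTD
Q = 202 * 49 * 36.9
Q = 365236.2 W


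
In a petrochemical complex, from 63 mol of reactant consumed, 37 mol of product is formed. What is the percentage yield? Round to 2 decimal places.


Yield = (moles product / moles consumed) * 100%
Yield = (37 / 63) * 100
Yield = 0.5873 * 100
Yield = 58.73%


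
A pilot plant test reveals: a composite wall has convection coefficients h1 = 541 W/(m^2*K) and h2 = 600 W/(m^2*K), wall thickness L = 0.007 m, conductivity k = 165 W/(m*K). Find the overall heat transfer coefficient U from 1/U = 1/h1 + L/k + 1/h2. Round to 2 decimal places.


1/U = 1/h1 + L/k + 1/h2
1/U = 1/541 + 0.007/165 + 1/600
1/U = 0.0018484288 + 4.24242e-05 + 0.0016666667
1/U = 0.0035575197
U = 281.09 W/(m^2*K)


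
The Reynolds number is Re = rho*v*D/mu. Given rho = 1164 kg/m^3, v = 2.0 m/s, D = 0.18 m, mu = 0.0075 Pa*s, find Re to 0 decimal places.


Re = rho * v * D / mu
Re = 1164 * 2.0 * 0.18 / 0.0075
Re = 419.04 / 0.0075
Re = 55872


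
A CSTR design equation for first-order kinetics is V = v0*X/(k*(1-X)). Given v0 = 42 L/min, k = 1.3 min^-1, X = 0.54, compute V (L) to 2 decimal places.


V = v0 * X / (k * (1 - X))
V = 42 * 0.54 / (1.3 * (1 - 0.54))
V = 22.68 / (1.3 * 0.46)
V = 22.68 / 0.598
V = 37.93 L


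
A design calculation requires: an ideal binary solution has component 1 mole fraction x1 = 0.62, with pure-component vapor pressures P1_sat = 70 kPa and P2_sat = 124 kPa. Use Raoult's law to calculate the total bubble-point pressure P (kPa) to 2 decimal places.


P = x1*P1_sat + x2*P2_sat
x2 = 1 - x1 = 1 - 0.62 = 0.38
P = 0.62*70 + 0.38*124
P = 43.4 + 47.12
P = 90.52 kPa


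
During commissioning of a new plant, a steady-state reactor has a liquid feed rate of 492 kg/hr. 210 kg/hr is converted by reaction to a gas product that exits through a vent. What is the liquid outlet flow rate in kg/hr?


Steady-state mass balance on the main outlet: F_out = F_in - F_removed
F_out = 492 - 210
F_out = 282 kg/hr


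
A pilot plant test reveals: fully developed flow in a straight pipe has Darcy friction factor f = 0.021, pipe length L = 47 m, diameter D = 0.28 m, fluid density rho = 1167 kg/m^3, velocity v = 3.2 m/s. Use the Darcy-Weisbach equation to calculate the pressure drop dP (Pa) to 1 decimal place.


dP = f * (L/D) * (rho*v^2/2)
dP = 0.021 * (47/0.28) * (1167*3.2^2/2)
L/D = 167.85714286
rho*v^2/2 = 1167*10.24/2 = 5975.04
dP = 0.021 * 167.85714286 * 5975.04
dP = 21062.0 Pa


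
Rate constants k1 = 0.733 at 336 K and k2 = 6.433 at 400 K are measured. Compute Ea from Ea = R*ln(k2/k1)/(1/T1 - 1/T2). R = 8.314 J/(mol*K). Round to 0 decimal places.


Ea = R * ln(k2/k1) / (1/T1 - 1/T2)
ln(k2/k1) = ln(6.433/0.733) = 2.1720506
1/T1 - 1/T2 = 1/336 - 1/400 = 0.000476190476
Ea = 8.314 * 2.1720506 / 0.000476190476
Ea = 37923 J/mol


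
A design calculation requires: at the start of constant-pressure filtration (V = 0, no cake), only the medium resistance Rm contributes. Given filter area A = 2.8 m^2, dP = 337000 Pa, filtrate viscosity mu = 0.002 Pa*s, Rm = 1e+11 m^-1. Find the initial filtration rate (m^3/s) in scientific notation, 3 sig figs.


rate = A * dP / (mu * Rm)
rate = 2.8 * 337000 / (0.002 * 1e+11)
rate = 943600.0 / 2.000e+08
rate = 4.72e-03 m^3/s


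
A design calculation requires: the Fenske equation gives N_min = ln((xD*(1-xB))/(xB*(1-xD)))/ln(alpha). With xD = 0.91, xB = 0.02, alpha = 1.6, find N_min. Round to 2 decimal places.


N_min = ln((xD*(1-xB))/(xB*(1-xD))) / ln(alpha)
Numerator inside ln: 0.8918 / 0.0018 = 495.444444
ln(495.444444) = 6.205455
ln(alpha) = ln(1.6) = 0.470004
N_min = 6.205455 / 0.470004 = 13.20


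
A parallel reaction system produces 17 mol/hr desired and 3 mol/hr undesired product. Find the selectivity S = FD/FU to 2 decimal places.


S = desired product rate / undesired product rate
S = 17 / 3
S = 5.67


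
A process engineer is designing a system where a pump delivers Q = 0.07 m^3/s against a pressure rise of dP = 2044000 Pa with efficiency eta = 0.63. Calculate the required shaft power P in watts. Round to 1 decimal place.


P = Q * dP / eta
P = 0.07 * 2044000 / 0.63
P = 143080.0 / 0.63
P = 227111.1 W


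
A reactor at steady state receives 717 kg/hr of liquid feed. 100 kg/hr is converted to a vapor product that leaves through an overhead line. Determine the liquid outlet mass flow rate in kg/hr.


Steady-state mass balance on the main outlet: F_out = F_in - F_removed
F_out = 717 - 100
F_out = 617 kg/hr


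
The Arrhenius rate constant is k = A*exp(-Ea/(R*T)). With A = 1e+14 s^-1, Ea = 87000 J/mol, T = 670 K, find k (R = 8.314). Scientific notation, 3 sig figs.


k = A * exp(-Ea/(R*T))
k = 1e+14 * exp(-87000 / (8.314 * 670))
k = 1e+14 * exp(-15.618324)
k = 1.65e+07


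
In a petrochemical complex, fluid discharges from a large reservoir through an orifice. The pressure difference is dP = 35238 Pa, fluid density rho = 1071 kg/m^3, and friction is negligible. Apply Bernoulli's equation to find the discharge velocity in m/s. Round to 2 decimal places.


v = sqrt(2*dP/rho)
v = sqrt(2*35238/1071)
v = sqrt(65.803922)
v = 8.11 m/s


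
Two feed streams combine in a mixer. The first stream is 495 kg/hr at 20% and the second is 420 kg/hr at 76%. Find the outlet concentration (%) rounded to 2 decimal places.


Mass balance on solute: F1*x1 + F2*x2 = F3*x3
F3 = F1 + F2 = 495 + 420 = 915 kg/hr
x3 = (F1*x1 + F2*x2)/F3
x3 = (495*0.2 + 420*0.76) / 915
x3 = 45.70%


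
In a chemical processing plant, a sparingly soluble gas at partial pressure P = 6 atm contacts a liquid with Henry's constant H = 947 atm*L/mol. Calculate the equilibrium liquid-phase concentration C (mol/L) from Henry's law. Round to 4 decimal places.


C = P / H
C = 6 / 947
C = 0.0063 mol/L


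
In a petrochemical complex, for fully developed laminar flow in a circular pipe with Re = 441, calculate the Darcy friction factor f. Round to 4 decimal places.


f = 64 / Re
f = 64 / 441
f = 0.1451


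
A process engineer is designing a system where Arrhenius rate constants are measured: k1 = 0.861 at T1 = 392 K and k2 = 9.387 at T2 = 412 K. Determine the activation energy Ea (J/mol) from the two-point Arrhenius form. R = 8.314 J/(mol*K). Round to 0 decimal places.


Ea = R * ln(k2/k1) / (1/T1 - 1/T2)
ln(k2/k1) = ln(9.387/0.861) = 2.3889865
1/T1 - 1/T2 = 1/392 - 1/412 = 0.000123835942
Ea = 8.314 * 2.3889865 / 0.000123835942
Ea = 160390 J/mol


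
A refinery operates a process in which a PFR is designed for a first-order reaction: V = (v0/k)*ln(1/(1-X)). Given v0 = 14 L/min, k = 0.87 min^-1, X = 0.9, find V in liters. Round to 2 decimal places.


V = (v0/k) * ln(1/(1-X))
V = (14/0.87) * ln(1/(1-0.9))
V = 16.091954 * ln(10.0)
V = 16.091954 * 2.302585
V = 37.05 L


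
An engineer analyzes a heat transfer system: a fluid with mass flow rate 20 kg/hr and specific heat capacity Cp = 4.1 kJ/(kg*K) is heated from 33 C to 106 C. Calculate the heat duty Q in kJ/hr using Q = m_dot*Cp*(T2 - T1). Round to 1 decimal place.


Q = m_dot * Cp * (T2 - T1)
Q = 20 * 4.1 * (106 - 33)
Q = 20 * 4.1 * 73
Q = 5986.0 kJ/hr


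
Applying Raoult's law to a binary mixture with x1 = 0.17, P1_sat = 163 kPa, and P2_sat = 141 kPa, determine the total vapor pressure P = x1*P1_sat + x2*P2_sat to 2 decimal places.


P = x1*P1_sat + x2*P2_sat
x2 = 1 - x1 = 1 - 0.17 = 0.83
P = 0.17*163 + 0.83*141
P = 27.71 + 117.03
P = 144.74 kPa


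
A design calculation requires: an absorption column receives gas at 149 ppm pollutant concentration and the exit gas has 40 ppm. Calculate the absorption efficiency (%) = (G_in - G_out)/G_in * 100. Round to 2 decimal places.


Efficiency = (G_in - G_out) / G_in * 100%
Efficiency = (149 - 40) / 149 * 100
Efficiency = 109 / 149 * 100
Efficiency = 73.15%


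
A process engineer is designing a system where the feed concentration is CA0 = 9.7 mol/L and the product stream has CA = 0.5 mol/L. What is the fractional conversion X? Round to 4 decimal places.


X = (CA0 - CA) / CA0
X = (9.7 - 0.5) / 9.7
X = 9.2 / 9.7
X = 0.9485


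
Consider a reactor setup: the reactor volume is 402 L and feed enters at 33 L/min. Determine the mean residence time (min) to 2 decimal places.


tau = V / v0
tau = 402 / 33
tau = 12.18 min


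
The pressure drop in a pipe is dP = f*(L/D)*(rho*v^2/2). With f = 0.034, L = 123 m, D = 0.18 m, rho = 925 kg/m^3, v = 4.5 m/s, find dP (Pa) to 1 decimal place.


dP = f * (L/D) * (rho*v^2/2)
dP = 0.034 * (123/0.18) * (925*4.5^2/2)
L/D = 683.33333333
rho*v^2/2 = 925*20.25/2 = 9365.625
dP = 0.034 * 683.33333333 * 9365.625
dP = 217594.7 Pa


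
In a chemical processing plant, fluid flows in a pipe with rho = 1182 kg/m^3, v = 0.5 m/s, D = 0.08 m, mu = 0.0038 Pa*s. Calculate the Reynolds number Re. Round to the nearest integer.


Re = rho * v * D / mu
Re = 1182 * 0.5 * 0.08 / 0.0038
Re = 47.28 / 0.0038
Re = 12442


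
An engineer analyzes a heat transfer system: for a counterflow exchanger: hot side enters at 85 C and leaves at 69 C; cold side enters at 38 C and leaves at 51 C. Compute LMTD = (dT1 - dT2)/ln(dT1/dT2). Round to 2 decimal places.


dT1 = Th_in - Tc_out = 85 - 51 = 34
dT2 = Th_out - Tc_in = 69 - 38 = 31
LMTD = (dT1 - dT2) / ln(dT1/dT2)
LMTD = (34 - 31) / ln(34/31)
LMTD = 32.48 K


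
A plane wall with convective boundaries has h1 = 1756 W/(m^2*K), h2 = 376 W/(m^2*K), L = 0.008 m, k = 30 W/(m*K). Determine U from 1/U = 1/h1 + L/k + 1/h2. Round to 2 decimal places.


1/U = 1/h1 + L/k + 1/h2
1/U = 1/1756 + 0.008/30 + 1/376
1/U = 0.0005694761 + 0.0002666667 + 0.0026595745
1/U = 0.0034957173
U = 286.06 W/(m^2*K)


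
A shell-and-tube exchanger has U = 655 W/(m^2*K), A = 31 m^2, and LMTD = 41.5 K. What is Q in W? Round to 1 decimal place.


Q = U * A * LMTD
Q = 655 * 31 * 41.5
Q = 842657.5 W


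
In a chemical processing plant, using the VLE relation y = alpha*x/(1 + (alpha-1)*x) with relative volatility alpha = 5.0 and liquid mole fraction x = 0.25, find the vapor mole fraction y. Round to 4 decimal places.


y = alpha*x / (1 + (alpha-1)*x)
y = 5.0*0.25 / (1 + (5.0-1)*0.25)
y = 1.25 / (1 + 1.0)
y = 1.25 / 2.0
y = 0.6250


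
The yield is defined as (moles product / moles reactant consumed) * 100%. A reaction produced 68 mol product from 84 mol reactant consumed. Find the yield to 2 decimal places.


Yield = (moles product / moles consumed) * 100%
Yield = (68 / 84) * 100
Yield = 0.8095 * 100
Yield = 80.95%


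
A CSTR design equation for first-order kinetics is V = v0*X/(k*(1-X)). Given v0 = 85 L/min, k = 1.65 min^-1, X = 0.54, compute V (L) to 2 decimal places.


V = v0 * X / (k * (1 - X))
V = 85 * 0.54 / (1.65 * (1 - 0.54))
V = 45.9 / (1.65 * 0.46)
V = 45.9 / 0.759
V = 60.47 L


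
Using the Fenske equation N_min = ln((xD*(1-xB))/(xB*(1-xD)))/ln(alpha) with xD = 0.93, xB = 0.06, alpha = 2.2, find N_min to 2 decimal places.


N_min = ln((xD*(1-xB))/(xB*(1-xD))) / ln(alpha)
Numerator inside ln: 0.8742 / 0.0042 = 208.142857
ln(208.142857) = 5.338225
ln(alpha) = ln(2.2) = 0.788457
N_min = 5.338225 / 0.788457 = 6.77


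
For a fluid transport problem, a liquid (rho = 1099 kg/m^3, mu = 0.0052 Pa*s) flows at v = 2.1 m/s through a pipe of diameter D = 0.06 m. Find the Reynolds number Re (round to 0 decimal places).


Re = rho * v * D / mu
Re = 1099 * 2.1 * 0.06 / 0.0052
Re = 138.474 / 0.0052
Re = 26630


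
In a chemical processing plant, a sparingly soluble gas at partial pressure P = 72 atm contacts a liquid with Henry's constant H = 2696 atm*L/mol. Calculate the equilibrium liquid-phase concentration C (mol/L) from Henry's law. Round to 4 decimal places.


C = P / H
C = 72 / 2696
C = 0.0267 mol/L


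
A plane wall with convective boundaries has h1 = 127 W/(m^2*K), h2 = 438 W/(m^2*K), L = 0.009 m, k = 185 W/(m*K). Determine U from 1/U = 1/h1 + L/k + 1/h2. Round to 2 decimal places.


1/U = 1/h1 + L/k + 1/h2
1/U = 1/127 + 0.009/185 + 1/438
1/U = 0.0078740157 + 4.86486e-05 + 0.002283105
1/U = 0.0102057693
U = 97.98 W/(m^2*K)


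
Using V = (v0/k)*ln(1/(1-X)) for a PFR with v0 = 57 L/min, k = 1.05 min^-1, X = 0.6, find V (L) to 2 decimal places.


V = (v0/k) * ln(1/(1-X))
V = (57/1.05) * ln(1/(1-0.6))
V = 54.285714 * ln(2.5)
V = 54.285714 * 0.916291
V = 49.74 L


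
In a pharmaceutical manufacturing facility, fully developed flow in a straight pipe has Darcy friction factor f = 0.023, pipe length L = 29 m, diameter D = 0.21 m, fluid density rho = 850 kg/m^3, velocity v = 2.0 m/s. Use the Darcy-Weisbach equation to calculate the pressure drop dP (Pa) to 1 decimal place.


dP = f * (L/D) * (rho*v^2/2)
dP = 0.023 * (29/0.21) * (850*2.0^2/2)
L/D = 138.0952381
rho*v^2/2 = 850*4.0/2 = 1700.0
dP = 0.023 * 138.0952381 * 1700.0
dP = 5399.5 Pa


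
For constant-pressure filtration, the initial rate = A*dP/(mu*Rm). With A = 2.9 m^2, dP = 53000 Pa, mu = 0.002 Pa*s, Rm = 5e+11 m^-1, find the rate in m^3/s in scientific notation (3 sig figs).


rate = A * dP / (mu * Rm)
rate = 2.9 * 53000 / (0.002 * 5e+11)
rate = 153700.0 / 1.000e+09
rate = 1.54e-04 m^3/s


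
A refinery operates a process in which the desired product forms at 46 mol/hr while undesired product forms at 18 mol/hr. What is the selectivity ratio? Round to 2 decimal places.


S = desired product rate / undesired product rate
S = 46 / 18
S = 2.56


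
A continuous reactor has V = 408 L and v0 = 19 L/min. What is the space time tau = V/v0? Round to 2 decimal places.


tau = V / v0
tau = 408 / 19
tau = 21.47 min


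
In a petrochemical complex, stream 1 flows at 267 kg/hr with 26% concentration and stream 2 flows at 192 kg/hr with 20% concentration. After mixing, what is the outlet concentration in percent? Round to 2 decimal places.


Mass balance on solute: F1*x1 + F2*x2 = F3*x3
F3 = F1 + F2 = 267 + 192 = 459 kg/hr
x3 = (F1*x1 + F2*x2)/F3
x3 = (267*0.26 + 192*0.2) / 459
x3 = 23.49%


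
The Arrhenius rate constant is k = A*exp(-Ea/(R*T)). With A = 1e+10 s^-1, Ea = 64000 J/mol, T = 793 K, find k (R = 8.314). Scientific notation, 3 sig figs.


k = A * exp(-Ea/(R*T))
k = 1e+10 * exp(-64000 / (8.314 * 793))
k = 1e+10 * exp(-9.707262)
k = 6.08e+05


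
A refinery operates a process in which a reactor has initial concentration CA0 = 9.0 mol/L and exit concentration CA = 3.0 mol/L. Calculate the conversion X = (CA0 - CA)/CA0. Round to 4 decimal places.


X = (CA0 - CA) / CA0
X = (9.0 - 3.0) / 9.0
X = 6.0 / 9.0
X = 0.6667


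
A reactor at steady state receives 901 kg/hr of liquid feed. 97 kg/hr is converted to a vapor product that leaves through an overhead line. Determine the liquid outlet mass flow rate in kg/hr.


Steady-state mass balance on the main outlet: F_out = F_in - F_removed
F_out = 901 - 97
F_out = 804 kg/hr


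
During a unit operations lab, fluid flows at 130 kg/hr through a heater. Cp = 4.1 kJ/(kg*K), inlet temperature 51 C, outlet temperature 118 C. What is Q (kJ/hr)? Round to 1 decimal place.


Q = m_dot * Cp * (T2 - T1)
Q = 130 * 4.1 * (118 - 51)
Q = 130 * 4.1 * 67
Q = 35711.0 kJ/hr


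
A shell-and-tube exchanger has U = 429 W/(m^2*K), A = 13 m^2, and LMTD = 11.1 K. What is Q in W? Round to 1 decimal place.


Q = U * A * LMTD
Q = 429 * 13 * 11.1
Q = 61904.7 W


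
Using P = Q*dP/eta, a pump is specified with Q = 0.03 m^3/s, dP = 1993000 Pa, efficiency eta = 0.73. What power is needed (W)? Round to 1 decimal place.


P = Q * dP / eta
P = 0.03 * 1993000 / 0.73
P = 59790.0 / 0.73
P = 81904.1 W


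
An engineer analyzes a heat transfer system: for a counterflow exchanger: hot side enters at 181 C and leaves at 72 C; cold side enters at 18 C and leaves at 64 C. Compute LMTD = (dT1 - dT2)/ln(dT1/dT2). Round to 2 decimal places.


dT1 = Th_in - Tc_out = 181 - 64 = 117
dT2 = Th_out - Tc_in = 72 - 18 = 54
LMTD = (dT1 - dT2) / ln(dT1/dT2)
LMTD = (117 - 54) / ln(117/54)
LMTD = 81.48 K


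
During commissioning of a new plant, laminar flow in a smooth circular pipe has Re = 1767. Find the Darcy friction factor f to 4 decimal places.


f = 64 / Re
f = 64 / 1767
f = 0.0362


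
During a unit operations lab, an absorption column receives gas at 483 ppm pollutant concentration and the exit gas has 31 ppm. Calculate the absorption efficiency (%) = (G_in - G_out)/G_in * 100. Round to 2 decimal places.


Efficiency = (G_in - G_out) / G_in * 100%
Efficiency = (483 - 31) / 483 * 100
Efficiency = 452 / 483 * 100
Efficiency = 93.58%


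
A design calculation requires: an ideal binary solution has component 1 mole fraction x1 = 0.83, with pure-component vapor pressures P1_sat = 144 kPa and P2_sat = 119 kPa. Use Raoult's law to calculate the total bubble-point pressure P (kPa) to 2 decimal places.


P = x1*P1_sat + x2*P2_sat
x2 = 1 - x1 = 1 - 0.83 = 0.17
P = 0.83*144 + 0.17*119
P = 119.52 + 20.23
P = 139.75 kPa


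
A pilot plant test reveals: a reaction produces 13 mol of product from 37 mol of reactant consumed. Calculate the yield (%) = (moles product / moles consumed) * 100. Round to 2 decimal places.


Yield = (moles product / moles consumed) * 100%
Yield = (13 / 37) * 100
Yield = 0.3514 * 100
Yield = 35.14%


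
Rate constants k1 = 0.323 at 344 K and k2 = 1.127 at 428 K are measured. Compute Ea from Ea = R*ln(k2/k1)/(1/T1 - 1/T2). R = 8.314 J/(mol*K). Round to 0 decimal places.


Ea = R * ln(k2/k1) / (1/T1 - 1/T2)
ln(k2/k1) = ln(1.127/0.323) = 1.2496622
1/T1 - 1/T2 = 1/344 - 1/428 = 0.000570528146
Ea = 8.314 * 1.2496622 / 0.000570528146
Ea = 18211 J/mol


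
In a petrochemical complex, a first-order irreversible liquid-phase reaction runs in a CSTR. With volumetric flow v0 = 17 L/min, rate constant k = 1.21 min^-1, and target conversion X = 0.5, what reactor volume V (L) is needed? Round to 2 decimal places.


V = v0 * X / (k * (1 - X))
V = 17 * 0.5 / (1.21 * (1 - 0.5))
V = 8.5 / (1.21 * 0.5)
V = 8.5 / 0.605
V = 14.05 L


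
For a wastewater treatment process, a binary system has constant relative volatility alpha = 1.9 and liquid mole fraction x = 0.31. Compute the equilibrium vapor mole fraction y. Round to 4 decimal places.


y = alpha*x / (1 + (alpha-1)*x)
y = 1.9*0.31 / (1 + (1.9-1)*0.31)
y = 0.589 / (1 + 0.279)
y = 0.589 / 1.279
y = 0.4605


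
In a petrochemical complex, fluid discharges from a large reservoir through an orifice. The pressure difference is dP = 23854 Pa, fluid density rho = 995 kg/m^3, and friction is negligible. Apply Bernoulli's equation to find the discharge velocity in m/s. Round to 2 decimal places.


v = sqrt(2*dP/rho)
v = sqrt(2*23854/995)
v = sqrt(47.947739)
v = 6.92 m/s


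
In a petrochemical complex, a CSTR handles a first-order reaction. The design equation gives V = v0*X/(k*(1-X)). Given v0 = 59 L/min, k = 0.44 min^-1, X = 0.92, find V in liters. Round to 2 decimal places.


V = v0 * X / (k * (1 - X))
V = 59 * 0.92 / (0.44 * (1 - 0.92))
V = 54.28 / (0.44 * 0.08)
V = 54.28 / 0.0352
V = 1542.05 L


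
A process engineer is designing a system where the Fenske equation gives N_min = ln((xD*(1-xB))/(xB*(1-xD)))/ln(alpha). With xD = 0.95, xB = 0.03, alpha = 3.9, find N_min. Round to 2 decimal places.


N_min = ln((xD*(1-xB))/(xB*(1-xD))) / ln(alpha)
Numerator inside ln: 0.9215 / 0.0015 = 614.333333
ln(614.333333) = 6.420538
ln(alpha) = ln(3.9) = 1.360977
N_min = 6.420538 / 1.360977 = 4.72


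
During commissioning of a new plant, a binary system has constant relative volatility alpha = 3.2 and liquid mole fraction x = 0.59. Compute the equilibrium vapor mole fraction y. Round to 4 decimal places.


y = alpha*x / (1 + (alpha-1)*x)
y = 3.2*0.59 / (1 + (3.2-1)*0.59)
y = 1.888 / (1 + 1.298)
y = 1.888 / 2.298
y = 0.8216


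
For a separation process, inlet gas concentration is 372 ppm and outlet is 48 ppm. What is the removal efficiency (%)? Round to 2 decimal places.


Efficiency = (G_in - G_out) / G_in * 100%
Efficiency = (372 - 48) / 372 * 100
Efficiency = 324 / 372 * 100
Efficiency = 87.10%


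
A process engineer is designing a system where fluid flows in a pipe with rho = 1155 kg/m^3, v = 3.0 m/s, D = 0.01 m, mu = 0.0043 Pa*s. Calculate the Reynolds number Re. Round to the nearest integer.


Re = rho * v * D / mu
Re = 1155 * 3.0 * 0.01 / 0.0043
Re = 34.65 / 0.0043
Re = 8058


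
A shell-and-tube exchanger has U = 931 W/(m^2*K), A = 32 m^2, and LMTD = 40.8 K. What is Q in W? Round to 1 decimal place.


Q = U * A * LMTD
Q = 931 * 32 * 40.8
Q = 1215513.6 W
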